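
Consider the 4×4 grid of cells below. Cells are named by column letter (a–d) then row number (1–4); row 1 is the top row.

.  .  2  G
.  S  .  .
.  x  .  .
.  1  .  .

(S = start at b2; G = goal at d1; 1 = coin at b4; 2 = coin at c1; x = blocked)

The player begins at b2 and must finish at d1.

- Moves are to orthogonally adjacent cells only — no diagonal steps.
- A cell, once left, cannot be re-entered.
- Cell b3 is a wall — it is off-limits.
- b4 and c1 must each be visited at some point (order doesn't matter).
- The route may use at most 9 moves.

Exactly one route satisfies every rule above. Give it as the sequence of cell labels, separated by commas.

b2, a2, a3, a4, b4, c4, c3, c2, c1, d1

Any route must reach b4 and c1 and still end at d1 within 9 moves, so the order of the required stops is forced.
Route from b2: left 1 to a2, down 2 to a4, right 2 to c4, up 3 to c1, right 1 to d1 — 9 moves in all.
Check: all required cells visited; 9 ≤ 9 moves.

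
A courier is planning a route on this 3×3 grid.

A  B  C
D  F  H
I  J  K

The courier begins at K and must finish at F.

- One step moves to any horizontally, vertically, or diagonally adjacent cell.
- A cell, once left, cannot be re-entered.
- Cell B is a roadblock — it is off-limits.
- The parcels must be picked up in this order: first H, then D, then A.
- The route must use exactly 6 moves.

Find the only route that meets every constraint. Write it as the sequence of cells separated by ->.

The waypoints must appear in the order H, D, A, with no cell reused.
Route from K: up to H, down-left to J, left to I, 2× up (reaching A), down-right to F — 6 moves in all.
Check: order respected (H at step 1, D at step 4, A at step 5); 6 moves as required.

K -> H -> J -> I -> D -> A -> F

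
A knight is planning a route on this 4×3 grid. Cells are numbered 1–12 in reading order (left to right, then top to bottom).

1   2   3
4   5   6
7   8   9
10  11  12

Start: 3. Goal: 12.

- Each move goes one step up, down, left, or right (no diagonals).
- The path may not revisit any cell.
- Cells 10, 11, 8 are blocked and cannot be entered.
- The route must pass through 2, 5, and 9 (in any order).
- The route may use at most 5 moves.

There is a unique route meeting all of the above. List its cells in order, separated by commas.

The budget equals the shortest possible length, so every move has to be on a shortest route through the required cells.
Route from 3: left to 2, down to 5, right to 6, 2× down (reaching 12) — 5 moves in all.
Check: all required cells visited; 5 ≤ 5 moves.

3, 2, 5, 6, 9, 12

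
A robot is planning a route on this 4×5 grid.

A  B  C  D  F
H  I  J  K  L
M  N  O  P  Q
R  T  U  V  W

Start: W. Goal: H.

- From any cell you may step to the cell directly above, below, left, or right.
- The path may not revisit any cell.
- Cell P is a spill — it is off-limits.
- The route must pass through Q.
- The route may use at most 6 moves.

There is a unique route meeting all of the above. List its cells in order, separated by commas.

W, Q, L, K, J, I, H

The budget equals the shortest possible length, so every move has to be on a shortest route through the required cells.
Route from W: up 2 to L, left 4 to H — 6 moves in all.
Check: all required cells visited; 6 ≤ 6 moves.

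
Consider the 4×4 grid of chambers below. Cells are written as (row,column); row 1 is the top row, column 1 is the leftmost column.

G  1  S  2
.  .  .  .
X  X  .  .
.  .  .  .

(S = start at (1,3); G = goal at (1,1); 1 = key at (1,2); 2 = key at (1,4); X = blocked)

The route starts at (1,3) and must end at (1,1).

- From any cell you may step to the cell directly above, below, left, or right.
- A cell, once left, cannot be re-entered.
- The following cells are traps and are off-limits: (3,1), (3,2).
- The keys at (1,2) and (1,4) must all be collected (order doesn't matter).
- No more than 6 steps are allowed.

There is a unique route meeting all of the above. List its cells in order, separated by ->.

The budget equals the shortest possible length, so every move has to be on a shortest route through the required cells.
Route from (1,3): right 1 to (1,4), down 1 to (2,4), left 2 to (2,2), up 1 to (1,2), left 1 to (1,1) — 6 moves in all.
Check: all required cells visited; 6 ≤ 6 moves.

(1,3) -> (1,4) -> (2,4) -> (2,3) -> (2,2) -> (1,2) -> (1,1)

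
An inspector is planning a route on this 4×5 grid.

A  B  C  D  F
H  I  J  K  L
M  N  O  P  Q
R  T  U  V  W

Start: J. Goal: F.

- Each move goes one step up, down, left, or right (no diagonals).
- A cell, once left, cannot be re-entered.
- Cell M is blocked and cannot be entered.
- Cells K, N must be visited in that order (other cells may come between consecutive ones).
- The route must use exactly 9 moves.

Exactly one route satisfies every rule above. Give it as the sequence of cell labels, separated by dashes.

The waypoints must appear in the order K, N, with no cell reused.
Route from J: right 1 to K, down 1 to P, left 2 to N, up 2 to B, right 3 to F — 9 moves in all.
Check: order respected (K at step 1, N at step 4); 9 moves as required.

J - K - P - O - N - I - B - C - D - F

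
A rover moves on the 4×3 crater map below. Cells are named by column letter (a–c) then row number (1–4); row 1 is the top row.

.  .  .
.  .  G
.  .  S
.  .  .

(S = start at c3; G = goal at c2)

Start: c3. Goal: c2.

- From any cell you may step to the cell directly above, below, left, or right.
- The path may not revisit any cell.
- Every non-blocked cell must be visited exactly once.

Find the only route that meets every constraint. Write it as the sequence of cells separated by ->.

Need to visit all 12 open cells exactly once, starting at c3 and ending at c2.
Route from c3: down to c4, 2× left (reaching a4), up to a3, right to b3, up to b2, left to a2, up to a1, 2× right (reaching c1), down to c2 — 11 moves in all.
Check: all 12 open cells covered.

c3 -> c4 -> b4 -> a4 -> a3 -> b3 -> b2 -> a2 -> a1 -> b1 -> c1 -> c2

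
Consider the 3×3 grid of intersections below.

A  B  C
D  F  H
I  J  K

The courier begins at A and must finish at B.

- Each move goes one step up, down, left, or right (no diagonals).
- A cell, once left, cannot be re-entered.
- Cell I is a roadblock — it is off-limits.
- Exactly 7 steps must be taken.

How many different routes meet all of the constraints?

1

Need simple routes of exactly 7 moves from A to B (Manhattan distance 1, so 3 moves are spent on a detour and 3 undoing it).
Enumerating: A D F J K H C B.
That gives 1 route.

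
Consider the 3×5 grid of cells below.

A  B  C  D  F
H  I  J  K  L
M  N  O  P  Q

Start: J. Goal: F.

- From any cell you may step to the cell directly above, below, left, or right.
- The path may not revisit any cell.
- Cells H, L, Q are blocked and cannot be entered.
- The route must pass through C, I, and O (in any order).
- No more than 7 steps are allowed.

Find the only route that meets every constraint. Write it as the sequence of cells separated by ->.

J -> O -> N -> I -> B -> C -> D -> F

The 7-move cap with required stops at C, I, O leaves no slack for detours.
Route from J: down 1 to O, left 1 to N, up 2 to B, right 3 to F — 7 moves in all.
Check: all required cells visited; 7 ≤ 7 moves.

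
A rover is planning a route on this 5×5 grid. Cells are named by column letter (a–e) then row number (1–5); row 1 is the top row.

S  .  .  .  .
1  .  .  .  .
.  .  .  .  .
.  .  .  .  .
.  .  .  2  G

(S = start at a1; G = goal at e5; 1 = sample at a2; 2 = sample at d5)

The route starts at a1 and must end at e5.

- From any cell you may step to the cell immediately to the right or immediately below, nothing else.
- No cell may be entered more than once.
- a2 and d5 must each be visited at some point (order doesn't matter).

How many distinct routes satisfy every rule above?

A right/down-only route from a1 to e5 makes exactly 4 down-moves and 4 right-moves in some order.
With no other constraints that would be C(8,4) = 70 routes.
A monotone route can only reach the required cells in the order a2, d5, so split there and multiply the segment counts: a1→a2: 1; a2→d5: 20; d5→e5: 1; product = 20.
That gives 20 routes.

20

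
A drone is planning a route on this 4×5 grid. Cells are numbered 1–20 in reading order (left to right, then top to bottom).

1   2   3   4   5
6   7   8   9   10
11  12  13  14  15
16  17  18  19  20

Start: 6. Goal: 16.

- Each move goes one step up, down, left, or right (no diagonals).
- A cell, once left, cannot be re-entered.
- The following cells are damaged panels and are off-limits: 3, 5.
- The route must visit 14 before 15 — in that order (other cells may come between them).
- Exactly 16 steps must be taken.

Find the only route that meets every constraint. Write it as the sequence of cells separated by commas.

The waypoints must appear in the order 14, 15, with no cell reused.
Route from 6: up 1 to 1, right 1 to 2, down 1 to 7, right 1 to 8, down 1 to 13, right 1 to 14, up 1 to 9, right 1 to 10, down 2 to 20, left 3 to 17, up 1 to 12, left 1 to 11, down 1 to 16 — 16 moves in all.
Check: order respected (14 at step 6, 15 at step 9); 16 moves as required.

6, 1, 2, 7, 8, 13, 14, 9, 10, 15, 20, 19, 18, 17, 12, 11, 16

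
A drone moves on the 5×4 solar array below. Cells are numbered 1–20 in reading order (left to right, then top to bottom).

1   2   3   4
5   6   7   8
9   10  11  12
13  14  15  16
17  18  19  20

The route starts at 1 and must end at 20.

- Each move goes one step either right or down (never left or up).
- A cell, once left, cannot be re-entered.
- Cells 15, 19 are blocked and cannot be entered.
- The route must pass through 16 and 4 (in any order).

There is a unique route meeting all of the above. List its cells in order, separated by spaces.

Moves only go right or down, so the column and row indices never decrease.
Route from 1: 3× right (reaching 4), 4× down (reaching 20) — 7 moves in all.
Check: all required cells visited.

1 2 3 4 8 12 16 20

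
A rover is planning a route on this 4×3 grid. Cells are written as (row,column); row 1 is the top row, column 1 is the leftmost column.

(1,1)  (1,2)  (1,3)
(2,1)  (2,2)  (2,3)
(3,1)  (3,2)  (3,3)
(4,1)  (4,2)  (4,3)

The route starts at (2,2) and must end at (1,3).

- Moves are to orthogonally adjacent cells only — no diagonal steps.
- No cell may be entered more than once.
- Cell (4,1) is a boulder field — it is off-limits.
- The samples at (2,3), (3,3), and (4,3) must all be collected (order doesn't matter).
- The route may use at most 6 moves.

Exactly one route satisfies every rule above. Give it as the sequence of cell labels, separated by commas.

Any route must reach (2,3), (3,3), and (4,3) and still end at (1,3) within 6 moves, so the order of the required stops is forced.
Route from (2,2): 2× down (reaching (4,2)), right to (4,3), 3× up (reaching (1,3)) — 6 moves in all.
Check: all required cells visited; 6 ≤ 6 moves.

(2,2), (3,2), (4,2), (4,3), (3,3), (2,3), (1,3)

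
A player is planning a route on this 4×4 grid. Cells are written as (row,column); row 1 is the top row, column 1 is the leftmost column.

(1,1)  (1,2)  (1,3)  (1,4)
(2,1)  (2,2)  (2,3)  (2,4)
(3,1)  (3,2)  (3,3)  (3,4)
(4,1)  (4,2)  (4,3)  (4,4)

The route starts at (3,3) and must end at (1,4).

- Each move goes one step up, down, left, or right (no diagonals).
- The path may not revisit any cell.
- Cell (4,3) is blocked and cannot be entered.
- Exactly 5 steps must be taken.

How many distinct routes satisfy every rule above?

Need simple routes of exactly 5 moves from (3,3) to (1,4) (Manhattan distance 3, so 1 moves are spent on a detour and 1 undoing it).
Enumerating: (3,3) (2,3) (2,2) (1,2) (1,3) (1,4) | (3,3) (3,2) (2,2) (1,2) (1,3) (1,4) | (3,3) (3,2) (2,2) (2,3) (1,3) (1,4) | (3,3) (3,2) (2,2) (2,3) (2,4) (1,4) | (3,3) (3,4) (2,4) (2,3) (1,3) (1,4).
That gives 5 routes.

5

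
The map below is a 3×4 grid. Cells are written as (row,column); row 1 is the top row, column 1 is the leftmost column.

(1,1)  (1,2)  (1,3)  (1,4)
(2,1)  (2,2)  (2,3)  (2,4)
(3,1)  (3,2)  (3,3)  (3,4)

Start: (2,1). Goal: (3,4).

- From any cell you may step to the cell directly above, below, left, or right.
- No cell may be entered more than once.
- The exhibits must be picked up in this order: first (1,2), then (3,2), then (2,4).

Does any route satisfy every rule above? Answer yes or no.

One route that works: (2,1) → (1,1) → (1,2) → (2,2) → (3,2) → (3,3) → (2,3) → (2,4) → (3,4).

yes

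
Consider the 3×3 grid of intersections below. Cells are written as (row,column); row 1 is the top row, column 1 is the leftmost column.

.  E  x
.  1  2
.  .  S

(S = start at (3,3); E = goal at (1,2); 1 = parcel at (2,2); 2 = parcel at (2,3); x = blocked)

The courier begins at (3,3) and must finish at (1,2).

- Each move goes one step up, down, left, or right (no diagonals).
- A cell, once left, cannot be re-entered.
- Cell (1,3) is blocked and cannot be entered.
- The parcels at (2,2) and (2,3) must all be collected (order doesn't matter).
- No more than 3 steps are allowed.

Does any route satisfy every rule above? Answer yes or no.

yes

One route that works: (3,3) → (2,3) → (2,2) → (1,2).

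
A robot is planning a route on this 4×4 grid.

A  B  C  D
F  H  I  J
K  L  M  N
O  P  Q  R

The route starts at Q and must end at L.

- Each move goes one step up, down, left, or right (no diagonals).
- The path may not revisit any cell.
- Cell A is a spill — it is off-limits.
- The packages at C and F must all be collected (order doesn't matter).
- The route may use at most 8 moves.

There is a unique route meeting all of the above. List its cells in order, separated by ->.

The budget equals the shortest possible length, so every move has to be on a shortest route through the required cells.
Route from Q: up 3 to C, left 1 to B, down 1 to H, left 1 to F, down 1 to K, right 1 to L — 8 moves in all.
Check: all required cells visited; 8 ≤ 8 moves.

Q -> M -> I -> C -> B -> H -> F -> K -> L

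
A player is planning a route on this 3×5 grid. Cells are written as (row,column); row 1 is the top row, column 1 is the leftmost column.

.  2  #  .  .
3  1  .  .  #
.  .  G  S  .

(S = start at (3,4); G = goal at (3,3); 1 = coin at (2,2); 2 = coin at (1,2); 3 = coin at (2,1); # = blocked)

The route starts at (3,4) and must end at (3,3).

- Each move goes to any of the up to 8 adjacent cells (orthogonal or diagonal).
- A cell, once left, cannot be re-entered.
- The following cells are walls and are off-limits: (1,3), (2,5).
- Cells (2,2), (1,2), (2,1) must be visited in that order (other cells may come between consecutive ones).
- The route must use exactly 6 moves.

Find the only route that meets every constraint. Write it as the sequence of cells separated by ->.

(3,4) -> (2,3) -> (2,2) -> (1,2) -> (2,1) -> (3,2) -> (3,3)

The waypoints must appear in the order (2,2), (1,2), (2,1), with no cell reused.
Route from (3,4): up-left 1 to (2,3), left 1 to (2,2), up 1 to (1,2), down-left 1 to (2,1), down-right 1 to (3,2), right 1 to (3,3) — 6 moves in all.
Check: order respected (1 at step 2, 2 at step 3, 3 at step 4); 6 moves as required.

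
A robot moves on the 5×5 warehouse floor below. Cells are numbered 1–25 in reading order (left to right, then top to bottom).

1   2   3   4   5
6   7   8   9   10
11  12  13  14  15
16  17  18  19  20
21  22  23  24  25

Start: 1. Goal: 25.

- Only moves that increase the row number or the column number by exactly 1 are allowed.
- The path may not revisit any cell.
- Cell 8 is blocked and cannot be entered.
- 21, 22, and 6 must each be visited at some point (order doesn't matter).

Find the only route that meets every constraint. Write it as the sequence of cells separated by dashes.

1 - 6 - 11 - 16 - 21 - 22 - 23 - 24 - 25

Moves only go right or down, so the column and row indices never decrease.
Route from 1: 4× down (reaching 21), 4× right (reaching 25) — 8 moves in all.
Check: all required cells visited.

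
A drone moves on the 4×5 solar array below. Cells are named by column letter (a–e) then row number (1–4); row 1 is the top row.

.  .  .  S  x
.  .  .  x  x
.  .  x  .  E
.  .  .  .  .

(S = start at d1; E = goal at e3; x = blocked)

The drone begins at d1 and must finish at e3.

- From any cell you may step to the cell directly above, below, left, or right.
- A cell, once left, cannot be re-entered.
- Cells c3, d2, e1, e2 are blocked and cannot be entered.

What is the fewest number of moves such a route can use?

9

The Manhattan distance from d1 to e3 is |1−3| + |4−5| = 3, so at least 3 moves are needed.
That bound ignores the blocked cells. Measuring each leg by the fewest moves that actually steer around them (d1→e3: 9) raises the lower bound to 9.
A route of 9 moves exists: d1 → c1 → c2 → b2 → b3 → b4 → c4 → d4 → d3 → e3.
Since 9 matches that lower bound, it is optimal.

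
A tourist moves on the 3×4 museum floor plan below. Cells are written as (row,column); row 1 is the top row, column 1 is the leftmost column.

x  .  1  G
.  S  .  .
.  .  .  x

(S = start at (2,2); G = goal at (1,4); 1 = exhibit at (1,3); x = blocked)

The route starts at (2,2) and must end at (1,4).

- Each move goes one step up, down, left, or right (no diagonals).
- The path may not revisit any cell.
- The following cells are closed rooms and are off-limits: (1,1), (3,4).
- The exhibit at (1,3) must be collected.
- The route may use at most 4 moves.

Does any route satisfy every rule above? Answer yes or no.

yes

One route that works: (2,2) → (1,2) → (1,3) → (1,4).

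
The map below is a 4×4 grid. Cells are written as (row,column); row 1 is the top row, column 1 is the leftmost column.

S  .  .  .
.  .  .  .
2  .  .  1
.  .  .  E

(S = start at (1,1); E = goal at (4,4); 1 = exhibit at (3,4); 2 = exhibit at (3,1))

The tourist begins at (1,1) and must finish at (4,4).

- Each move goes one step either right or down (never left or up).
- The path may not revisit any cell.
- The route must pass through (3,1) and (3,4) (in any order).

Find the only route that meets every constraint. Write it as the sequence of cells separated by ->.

Moves only go right or down, so the column and row indices never decrease.
Route from (1,1): 2× down (reaching (3,1)), 3× right (reaching (3,4)), down to (4,4) — 6 moves in all.
Check: all required cells visited.

(1,1) -> (2,1) -> (3,1) -> (3,2) -> (3,3) -> (3,4) -> (4,4)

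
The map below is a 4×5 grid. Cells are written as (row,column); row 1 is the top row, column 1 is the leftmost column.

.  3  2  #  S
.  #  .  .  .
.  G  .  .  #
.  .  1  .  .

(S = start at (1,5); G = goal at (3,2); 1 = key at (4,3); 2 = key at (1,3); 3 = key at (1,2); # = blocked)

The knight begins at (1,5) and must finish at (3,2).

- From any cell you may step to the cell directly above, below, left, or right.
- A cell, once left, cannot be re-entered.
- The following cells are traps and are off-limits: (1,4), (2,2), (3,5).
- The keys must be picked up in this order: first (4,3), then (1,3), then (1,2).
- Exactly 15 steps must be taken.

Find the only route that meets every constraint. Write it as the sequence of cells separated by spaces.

(1,5) (2,5) (2,4) (3,4) (4,4) (4,3) (3,3) (2,3) (1,3) (1,2) (1,1) (2,1) (3,1) (4,1) (4,2) (3,2)

The waypoints must appear in the order (4,3), (1,3), (1,2), with no cell reused.
Route from (1,5): down 1 to (2,5), left 1 to (2,4), down 2 to (4,4), left 1 to (4,3), up 3 to (1,3), left 2 to (1,1), down 3 to (4,1), right 1 to (4,2), up 1 to (3,2) — 15 moves in all.
Check: order respected (1 at step 5, 2 at step 8, 3 at step 9); 15 moves as required.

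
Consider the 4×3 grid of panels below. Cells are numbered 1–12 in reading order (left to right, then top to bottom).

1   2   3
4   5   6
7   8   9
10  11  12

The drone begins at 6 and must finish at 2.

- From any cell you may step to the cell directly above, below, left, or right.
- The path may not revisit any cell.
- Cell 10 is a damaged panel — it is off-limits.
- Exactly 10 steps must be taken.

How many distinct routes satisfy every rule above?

0

Need simple routes of exactly 10 moves from 6 to 2 (Manhattan distance 2, so 4 moves are spent on a detour and 4 undoing it).
No route satisfies every constraint, so the count is 0.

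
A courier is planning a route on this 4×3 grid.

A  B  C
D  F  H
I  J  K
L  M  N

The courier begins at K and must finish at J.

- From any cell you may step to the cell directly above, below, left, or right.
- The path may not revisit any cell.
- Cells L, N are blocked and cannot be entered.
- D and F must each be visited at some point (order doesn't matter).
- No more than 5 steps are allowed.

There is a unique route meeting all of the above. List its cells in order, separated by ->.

Any route must reach D and F and still end at J within 5 moves, so the order of the required stops is forced.
Route from K: up 1 to H, left 2 to D, down 1 to I, right 1 to J — 5 moves in all.
Check: all required cells visited; 5 ≤ 5 moves.

K -> H -> F -> D -> I -> J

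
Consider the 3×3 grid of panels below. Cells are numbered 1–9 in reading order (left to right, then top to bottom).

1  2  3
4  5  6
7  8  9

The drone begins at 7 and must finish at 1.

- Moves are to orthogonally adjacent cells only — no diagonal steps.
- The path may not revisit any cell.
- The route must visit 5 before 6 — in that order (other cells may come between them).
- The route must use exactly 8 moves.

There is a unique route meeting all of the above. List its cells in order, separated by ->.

7 -> 4 -> 5 -> 8 -> 9 -> 6 -> 3 -> 2 -> 1

The waypoints must appear in the order 5, 6, with no cell reused.
Route from 7: up 1 to 4, right 1 to 5, down 1 to 8, right 1 to 9, up 2 to 3, left 2 to 1 — 8 moves in all.
Check: order respected (5 at step 2, 6 at step 5); 8 moves as required.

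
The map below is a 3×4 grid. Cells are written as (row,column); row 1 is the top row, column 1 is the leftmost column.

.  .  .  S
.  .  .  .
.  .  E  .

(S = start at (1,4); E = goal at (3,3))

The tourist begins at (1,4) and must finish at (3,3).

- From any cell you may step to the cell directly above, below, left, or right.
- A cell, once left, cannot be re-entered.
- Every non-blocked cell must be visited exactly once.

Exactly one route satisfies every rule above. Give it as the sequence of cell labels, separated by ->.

(1,4) -> (1,3) -> (1,2) -> (1,1) -> (2,1) -> (3,1) -> (3,2) -> (2,2) -> (2,3) -> (2,4) -> (3,4) -> (3,3)

Need to visit all 12 open cells exactly once, starting at (1,4) and ending at (3,3).
Route from (1,4): left 3 to (1,1), down 2 to (3,1), right 1 to (3,2), up 1 to (2,2), right 2 to (2,4), down 1 to (3,4), left 1 to (3,3) — 11 moves in all.
Check: all 12 open cells covered.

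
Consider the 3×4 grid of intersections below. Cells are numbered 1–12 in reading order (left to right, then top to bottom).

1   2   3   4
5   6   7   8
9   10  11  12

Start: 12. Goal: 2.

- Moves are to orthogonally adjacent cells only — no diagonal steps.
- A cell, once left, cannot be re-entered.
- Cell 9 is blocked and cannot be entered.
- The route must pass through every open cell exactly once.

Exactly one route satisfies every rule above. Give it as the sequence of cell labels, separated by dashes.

12 - 8 - 4 - 3 - 7 - 11 - 10 - 6 - 5 - 1 - 2

Need to visit all 11 open cells exactly once, starting at 12 and ending at 2.
Cell 4 has only two open neighbours (8 and 3), so the path must pass straight through it: one of those is the cell it's entered from and the other is where it exits.
Route from 12: 2× up (reaching 4), left to 3, 2× down (reaching 11), left to 10, up to 6, left to 5, up to 1, right to 2 — 10 moves in all.
Check: all 11 open cells covered.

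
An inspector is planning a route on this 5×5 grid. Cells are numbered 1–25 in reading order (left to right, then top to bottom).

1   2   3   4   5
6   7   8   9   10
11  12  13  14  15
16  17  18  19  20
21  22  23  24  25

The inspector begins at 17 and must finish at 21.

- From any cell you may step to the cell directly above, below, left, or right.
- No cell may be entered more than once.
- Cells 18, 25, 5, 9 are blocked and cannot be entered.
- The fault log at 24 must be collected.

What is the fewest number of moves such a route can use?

8

Any route passes through 24 somewhere between 17 and 21. Summing Manhattan distances along the two legs (17 → 24 → 21) gives a lower bound of 3 + 3 = 6 moves.
The shortest route satisfying every rule uses 8 moves: 17 → 12 → 13 → 14 → 19 → 24 → 23 → 22 → 21.
The bound of 6 isn't tight here; checking systematically, no route of length 6 through 7 satisfies every constraint, so 8 is the minimum.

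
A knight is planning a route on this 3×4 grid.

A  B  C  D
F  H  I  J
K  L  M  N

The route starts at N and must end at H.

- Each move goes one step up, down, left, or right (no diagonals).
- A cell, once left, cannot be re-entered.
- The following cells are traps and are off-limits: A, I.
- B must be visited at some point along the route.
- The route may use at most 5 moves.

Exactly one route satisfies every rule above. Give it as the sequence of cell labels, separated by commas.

Any route must reach B and still end at H within 5 moves, so the order of the required stops is forced.
Route from N: 2× up (reaching D), 2× left (reaching B), down to H — 5 moves in all.
Check: all required cells visited; 5 ≤ 5 moves.

N, J, D, C, B, H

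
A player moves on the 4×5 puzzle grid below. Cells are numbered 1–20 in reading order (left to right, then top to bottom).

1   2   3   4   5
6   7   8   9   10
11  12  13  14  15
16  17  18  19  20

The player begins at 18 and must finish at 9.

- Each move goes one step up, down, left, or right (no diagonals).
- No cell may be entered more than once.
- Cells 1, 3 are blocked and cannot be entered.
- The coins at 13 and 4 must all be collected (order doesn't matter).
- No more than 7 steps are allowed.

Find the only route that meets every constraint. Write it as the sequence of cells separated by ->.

18 -> 13 -> 14 -> 15 -> 10 -> 5 -> 4 -> 9

The budget equals the shortest possible length, so every move has to be on a shortest route through the required cells.
Route from 18: up to 13, 2× right (reaching 15), 2× up (reaching 5), left to 4, down to 9 — 7 moves in all.
Check: all required cells visited; 7 ≤ 7 moves.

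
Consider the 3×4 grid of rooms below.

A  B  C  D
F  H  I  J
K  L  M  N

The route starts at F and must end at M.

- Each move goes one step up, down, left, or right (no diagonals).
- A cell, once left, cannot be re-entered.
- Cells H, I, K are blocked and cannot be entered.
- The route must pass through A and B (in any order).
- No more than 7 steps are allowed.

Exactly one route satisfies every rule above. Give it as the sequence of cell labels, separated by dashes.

Any route must reach A and B and still end at M within 7 moves, so the order of the required stops is forced.
Route from F: up 1 to A, right 3 to D, down 2 to N, left 1 to M — 7 moves in all.
Check: all required cells visited; 7 ≤ 7 moves.

F - A - B - C - D - J - N - M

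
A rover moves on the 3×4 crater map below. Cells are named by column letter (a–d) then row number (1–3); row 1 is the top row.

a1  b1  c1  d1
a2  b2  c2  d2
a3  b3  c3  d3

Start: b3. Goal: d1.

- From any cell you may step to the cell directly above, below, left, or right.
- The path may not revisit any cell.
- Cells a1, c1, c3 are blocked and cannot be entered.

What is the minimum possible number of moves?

The Manhattan distance from b3 to d1 is |3−1| + |2−4| = 4, so at least 4 moves are needed.
A route of 4 moves achieves this: b3 → b2 → c2 → d2 → d1.
Since 4 matches the lower bound, it is optimal.

4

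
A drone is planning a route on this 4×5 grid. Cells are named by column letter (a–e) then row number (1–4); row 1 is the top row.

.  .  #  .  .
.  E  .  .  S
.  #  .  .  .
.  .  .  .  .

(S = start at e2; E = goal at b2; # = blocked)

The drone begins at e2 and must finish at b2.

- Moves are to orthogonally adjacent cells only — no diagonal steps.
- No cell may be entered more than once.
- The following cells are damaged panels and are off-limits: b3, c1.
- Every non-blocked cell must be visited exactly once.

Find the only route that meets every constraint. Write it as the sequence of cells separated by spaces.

Need to visit all 18 open cells exactly once, starting at e2 and ending at b2.
Cell b4 has only two open neighbours (a4 and c4), so the path must pass straight through it: one of those is the cell it's entered from and the other is where it exits.
Route from e2: up 1 to e1, left 1 to d1, down 1 to d2, left 1 to c2, down 1 to c3, right 2 to e3, down 1 to e4, left 4 to a4, up 3 to a1, right 1 to b1, down 1 to b2 — 17 moves in all.
Check: all 18 open cells covered.

e2 e1 d1 d2 c2 c3 d3 e3 e4 d4 c4 b4 a4 a3 a2 a1 b1 b2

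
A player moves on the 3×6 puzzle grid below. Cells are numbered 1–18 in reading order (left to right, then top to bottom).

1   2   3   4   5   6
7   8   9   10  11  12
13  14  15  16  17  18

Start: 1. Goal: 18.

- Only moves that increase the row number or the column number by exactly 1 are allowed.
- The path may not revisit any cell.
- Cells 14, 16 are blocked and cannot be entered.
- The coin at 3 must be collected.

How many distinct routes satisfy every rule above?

7

A right/down-only route from 1 to 18 makes exactly 2 down-moves and 5 right-moves in some order.
With no other constraints that would be C(7,2) = 21 routes.
Split at 3 and multiply the segment counts (each segment already excludes blocked cells): 1→3: 1; 3→18: 7; product = 7.
That gives 7 routes.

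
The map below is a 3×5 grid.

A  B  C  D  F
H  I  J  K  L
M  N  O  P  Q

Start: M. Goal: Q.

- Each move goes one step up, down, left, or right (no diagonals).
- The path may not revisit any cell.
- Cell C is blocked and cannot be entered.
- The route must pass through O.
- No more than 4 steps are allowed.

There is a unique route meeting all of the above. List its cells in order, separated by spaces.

M N O P Q

Any route must reach O and still end at Q within 4 moves, so the order of the required stops is forced.
Route from M: 4× right (reaching Q) — 4 moves in all.
Check: all required cells visited; 4 ≤ 4 moves.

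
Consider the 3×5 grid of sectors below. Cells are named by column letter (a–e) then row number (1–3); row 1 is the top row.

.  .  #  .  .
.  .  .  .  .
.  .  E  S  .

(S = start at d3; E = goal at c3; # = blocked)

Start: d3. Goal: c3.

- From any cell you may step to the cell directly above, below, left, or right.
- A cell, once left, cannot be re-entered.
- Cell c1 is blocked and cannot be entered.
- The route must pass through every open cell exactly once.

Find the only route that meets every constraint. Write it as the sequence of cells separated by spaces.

Need to visit all 14 open cells exactly once, starting at d3 and ending at c3.
Cell d1 has only two open neighbours (d2 and e1), so the path must pass straight through it: one of those is the cell it's entered from and the other is where it exits.
Route from d3: right to e3, 2× up (reaching e1), left to d1, down to d2, 2× left (reaching b2), up to b1, left to a1, 2× down (reaching a3), 2× right (reaching c3) — 13 moves in all.
Check: all 14 open cells covered.

d3 e3 e2 e1 d1 d2 c2 b2 b1 a1 a2 a3 b3 c3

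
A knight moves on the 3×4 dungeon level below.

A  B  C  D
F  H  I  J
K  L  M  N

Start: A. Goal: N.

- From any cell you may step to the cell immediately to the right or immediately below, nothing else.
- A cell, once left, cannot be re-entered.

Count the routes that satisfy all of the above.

10

A right/down-only route from A to N makes exactly 2 down-moves and 3 right-moves in some order.
With no other constraints that would be C(5,2) = 10 routes.
That gives 10 routes.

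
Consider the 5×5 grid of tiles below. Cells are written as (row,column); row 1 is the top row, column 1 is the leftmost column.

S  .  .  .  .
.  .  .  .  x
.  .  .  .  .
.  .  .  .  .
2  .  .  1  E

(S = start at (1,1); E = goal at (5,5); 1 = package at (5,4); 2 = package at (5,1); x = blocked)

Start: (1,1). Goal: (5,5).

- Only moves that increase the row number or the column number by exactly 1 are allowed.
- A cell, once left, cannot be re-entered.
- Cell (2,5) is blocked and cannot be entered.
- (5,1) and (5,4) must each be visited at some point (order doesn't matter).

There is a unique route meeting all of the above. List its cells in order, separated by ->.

(1,1) -> (2,1) -> (3,1) -> (4,1) -> (5,1) -> (5,2) -> (5,3) -> (5,4) -> (5,5)

Moves only go right or down, so the column and row indices never decrease.
Route from (1,1): down 4 to (5,1), right 4 to (5,5) — 8 moves in all.
Check: all required cells visited.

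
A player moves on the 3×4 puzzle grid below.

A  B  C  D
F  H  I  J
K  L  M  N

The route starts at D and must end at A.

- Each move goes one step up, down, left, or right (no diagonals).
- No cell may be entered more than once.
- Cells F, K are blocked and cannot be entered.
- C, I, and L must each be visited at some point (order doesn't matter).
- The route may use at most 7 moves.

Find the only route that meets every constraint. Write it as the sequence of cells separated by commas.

D, C, I, M, L, H, B, A

Any route must reach C, I, and L and still end at A within 7 moves, so the order of the required stops is forced.
Route from D: left 1 to C, down 2 to M, left 1 to L, up 2 to B, left 1 to A — 7 moves in all.
Check: all required cells visited; 7 ≤ 7 moves.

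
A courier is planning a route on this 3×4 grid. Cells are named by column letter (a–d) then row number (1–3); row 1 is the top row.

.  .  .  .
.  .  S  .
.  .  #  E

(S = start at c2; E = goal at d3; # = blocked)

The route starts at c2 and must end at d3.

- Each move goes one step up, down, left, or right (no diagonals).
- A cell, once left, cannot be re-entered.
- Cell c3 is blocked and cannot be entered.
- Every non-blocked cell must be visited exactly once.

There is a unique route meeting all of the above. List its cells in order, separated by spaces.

Need to visit all 11 open cells exactly once, starting at c2 and ending at d3.
Cell a1 has only two open neighbours (a2 and b1), so the path must pass straight through it: one of those is the cell it's entered from and the other is where it exits.
Route from c2: left 1 to b2, down 1 to b3, left 1 to a3, up 2 to a1, right 3 to d1, down 2 to d3 — 10 moves in all.
Check: all 11 open cells covered.

c2 b2 b3 a3 a2 a1 b1 c1 d1 d2 d3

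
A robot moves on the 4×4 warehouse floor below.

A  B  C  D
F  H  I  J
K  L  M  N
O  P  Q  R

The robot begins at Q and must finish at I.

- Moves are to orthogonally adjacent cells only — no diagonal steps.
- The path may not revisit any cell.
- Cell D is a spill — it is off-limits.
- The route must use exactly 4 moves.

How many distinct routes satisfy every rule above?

6

Need simple routes of exactly 4 moves from Q to I (Manhattan distance 2, so 1 moves are spent on a detour and 1 undoing it).
Enumerating: Q M L H I | Q M N J I | Q P L H I | Q P L M I | Q R N J I | Q R N M I.
That gives 6 routes.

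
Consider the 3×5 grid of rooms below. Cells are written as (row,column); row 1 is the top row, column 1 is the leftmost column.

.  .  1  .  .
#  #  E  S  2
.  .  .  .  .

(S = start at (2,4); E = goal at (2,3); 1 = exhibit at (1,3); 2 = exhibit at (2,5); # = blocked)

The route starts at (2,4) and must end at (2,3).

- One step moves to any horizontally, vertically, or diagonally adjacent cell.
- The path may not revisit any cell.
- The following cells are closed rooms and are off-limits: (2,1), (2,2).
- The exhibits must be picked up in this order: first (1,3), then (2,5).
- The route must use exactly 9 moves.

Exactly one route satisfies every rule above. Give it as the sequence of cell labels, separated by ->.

(2,4) -> (1,3) -> (1,4) -> (1,5) -> (2,5) -> (3,5) -> (3,4) -> (3,3) -> (3,2) -> (2,3)

The waypoints must appear in the order (1,3), (2,5), with no cell reused.
Route from (2,4): up-left 1 to (1,3), right 2 to (1,5), down 2 to (3,5), left 3 to (3,2), up-right 1 to (2,3) — 9 moves in all.
Check: order respected (1 at step 1, 2 at step 4); 9 moves as required.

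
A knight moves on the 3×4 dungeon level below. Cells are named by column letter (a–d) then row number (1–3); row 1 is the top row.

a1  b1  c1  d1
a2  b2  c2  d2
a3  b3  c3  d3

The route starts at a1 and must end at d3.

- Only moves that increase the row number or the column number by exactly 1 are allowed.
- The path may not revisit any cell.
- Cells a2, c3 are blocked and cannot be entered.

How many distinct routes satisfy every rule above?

3

A right/down-only route from a1 to d3 makes exactly 2 down-moves and 3 right-moves in some order.
With no other constraints that would be C(5,2) = 10 routes.
Subtract routes through each blocked cell (inclusion–exclusion for overlaps): − through a2: 4 − through c3: 6 + through a2&c3: 3 → 3.
That gives 3 routes.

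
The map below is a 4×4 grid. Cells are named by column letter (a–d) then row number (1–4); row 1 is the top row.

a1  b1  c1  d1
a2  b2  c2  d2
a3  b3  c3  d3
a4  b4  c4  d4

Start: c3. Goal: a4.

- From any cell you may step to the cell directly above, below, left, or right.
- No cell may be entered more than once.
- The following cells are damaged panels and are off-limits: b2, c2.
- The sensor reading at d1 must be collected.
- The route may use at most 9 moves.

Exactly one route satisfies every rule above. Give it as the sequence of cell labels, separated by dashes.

c3 - d3 - d2 - d1 - c1 - b1 - a1 - a2 - a3 - a4

The budget equals the shortest possible length, so every move has to be on a shortest route through the required cells.
Route from c3: right to d3, 2× up (reaching d1), 3× left (reaching a1), 3× down (reaching a4) — 9 moves in all.
Check: all required cells visited; 9 ≤ 9 moves.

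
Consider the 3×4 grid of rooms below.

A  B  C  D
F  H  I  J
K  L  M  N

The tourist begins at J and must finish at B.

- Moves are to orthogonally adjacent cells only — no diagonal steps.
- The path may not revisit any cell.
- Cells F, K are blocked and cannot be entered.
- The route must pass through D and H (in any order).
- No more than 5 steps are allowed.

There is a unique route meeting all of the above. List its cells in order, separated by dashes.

The budget equals the shortest possible length, so every move has to be on a shortest route through the required cells.
Route from J: up to D, left to C, down to I, left to H, up to B — 5 moves in all.
Check: all required cells visited; 5 ≤ 5 moves.

J - D - C - I - H - B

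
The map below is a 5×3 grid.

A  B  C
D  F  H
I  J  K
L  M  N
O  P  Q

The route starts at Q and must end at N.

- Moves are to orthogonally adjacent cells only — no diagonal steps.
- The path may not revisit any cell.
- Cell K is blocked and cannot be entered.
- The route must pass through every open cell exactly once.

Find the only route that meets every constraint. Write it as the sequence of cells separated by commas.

Q, P, O, L, I, D, A, B, C, H, F, J, M, N

Need to visit all 14 open cells exactly once, starting at Q and ending at N.
Cell O has only two open neighbours (L and P), so the path must pass straight through it: one of those is the cell it's entered from and the other is where it exits.
Route from Q: 2× left (reaching O), 4× up (reaching A), 2× right (reaching C), down to H, left to F, 2× down (reaching M), right to N — 13 moves in all.
Check: all 14 open cells covered.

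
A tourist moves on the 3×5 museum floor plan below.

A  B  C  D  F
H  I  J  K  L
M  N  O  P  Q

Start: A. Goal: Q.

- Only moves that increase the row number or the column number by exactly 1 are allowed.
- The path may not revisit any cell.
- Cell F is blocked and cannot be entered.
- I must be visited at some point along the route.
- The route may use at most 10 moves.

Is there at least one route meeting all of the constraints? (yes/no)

yes

One route that works: A → H → I → N → O → P → Q.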